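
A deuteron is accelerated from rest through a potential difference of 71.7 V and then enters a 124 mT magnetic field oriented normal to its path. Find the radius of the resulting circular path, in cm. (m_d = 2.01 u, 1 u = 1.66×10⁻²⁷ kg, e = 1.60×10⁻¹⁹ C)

The kinetic energy gained is K = qV = (1×1.60×10^-19)(71.7) = 1.15×10^-17 J.
v = √(2K/m) = 8.29×10^4 m/s.
r = mv/(qB) = (3.34×10^-27)(8.29×10^4) / [(1×1.60×10^-19)(0.124)] = 0.0139 m.

r ≈ 1.39 cm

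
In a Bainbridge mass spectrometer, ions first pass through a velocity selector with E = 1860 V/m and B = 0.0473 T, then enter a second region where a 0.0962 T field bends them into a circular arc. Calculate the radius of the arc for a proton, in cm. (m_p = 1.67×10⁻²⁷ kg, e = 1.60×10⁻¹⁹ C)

r ≈ 0.427 cm

The selector passes v = E/B = 1860/0.0473 = 3.93×10^4 m/s.
In the deflection region, r = mv/(qB₂) = (1.67×10^-27)(3.93×10^4) / [(1×1.60×10^-19)(0.0962)] = 4.27×10^-3 m.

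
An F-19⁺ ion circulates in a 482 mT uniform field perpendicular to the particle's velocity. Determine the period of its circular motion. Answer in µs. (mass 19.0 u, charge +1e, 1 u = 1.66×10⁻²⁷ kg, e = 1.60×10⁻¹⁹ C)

T ≈ 2.57 µs

The cyclotron period is independent of speed: T = 2πm/(qB).
T = 2π(3.15×10^-26) / [(1×1.60×10^-19)(0.482)] = 2.57×10^-6 s.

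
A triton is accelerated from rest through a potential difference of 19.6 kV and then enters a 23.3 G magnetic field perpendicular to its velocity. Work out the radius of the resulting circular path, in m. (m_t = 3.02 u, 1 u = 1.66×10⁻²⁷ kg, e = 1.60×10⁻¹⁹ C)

r ≈ 15.0 m

The kinetic energy gained is K = qV = (1×1.60×10^-19)(1.96×10^4) = 3.14×10^-15 J.
v = √(2K/m) = 1.12×10^6 m/s.
r = mv/(qB) = (5.01×10^-27)(1.12×10^6) / [(1×1.60×10^-19)(2.33×10^-3)] = 15.0 m.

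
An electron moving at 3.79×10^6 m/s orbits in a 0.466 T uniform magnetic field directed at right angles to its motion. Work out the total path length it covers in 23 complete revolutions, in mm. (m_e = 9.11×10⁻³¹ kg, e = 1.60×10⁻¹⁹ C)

r = mv/(qB) = 4.63×10^-5 m, so one revolution covers 2πr = 2.91×10^-4 m.
In 23 revolutions: L = 23·2πr = 6.69×10^-3 m.

L ≈ 6.69 mm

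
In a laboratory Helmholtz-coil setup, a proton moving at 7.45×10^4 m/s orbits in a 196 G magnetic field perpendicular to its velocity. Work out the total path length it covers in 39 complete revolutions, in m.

L ≈ 9.72 m

r = mv/(qB) = 0.0397 m, so one revolution covers 2πr = 0.249 m.
In 39 revolutions: L = 39·2πr = 9.72 m.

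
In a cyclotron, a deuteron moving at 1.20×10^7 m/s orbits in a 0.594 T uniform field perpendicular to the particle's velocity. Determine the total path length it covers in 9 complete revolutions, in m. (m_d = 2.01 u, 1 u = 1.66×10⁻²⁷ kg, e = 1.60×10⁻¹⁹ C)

L ≈ 23.8 m

r = mv/(qB) = 0.421 m, so one revolution covers 2πr = 2.65 m.
In 9 revolutions: L = 9·2πr = 23.8 m.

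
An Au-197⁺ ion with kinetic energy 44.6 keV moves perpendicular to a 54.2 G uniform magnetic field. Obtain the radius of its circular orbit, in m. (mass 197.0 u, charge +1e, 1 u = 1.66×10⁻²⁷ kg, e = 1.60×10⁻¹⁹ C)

r ≈ 78.8 m

Convert the energy: K = 44.6 keV = 7.14×10^-15 J.
v = √(2K/m) = √(2·7.14×10^-15/3.27×10^-25) = 2.09×10^5 m/s.
r = mv/(qB) = (3.27×10^-25)(2.09×10^5) / [(1×1.60×10^-19)(5.42×10^-3)] = 78.8 m.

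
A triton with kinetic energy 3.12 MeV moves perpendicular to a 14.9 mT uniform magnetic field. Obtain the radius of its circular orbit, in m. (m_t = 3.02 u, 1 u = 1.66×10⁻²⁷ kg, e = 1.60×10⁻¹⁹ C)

Convert the energy: K = 3.12 MeV = 4.99×10^-13 J.
v = √(2K/m) = √(2·4.99×10^-13/5.01×10^-27) = 1.41×10^7 m/s.
r = mv/(qB) = (5.01×10^-27)(1.41×10^7) / [(1×1.60×10^-19)(0.0149)] = 29.7 m.

r ≈ 29.7 m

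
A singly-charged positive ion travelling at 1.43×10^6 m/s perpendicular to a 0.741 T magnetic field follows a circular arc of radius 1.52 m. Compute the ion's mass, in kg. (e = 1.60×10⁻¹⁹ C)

m ≈ 1.26×10^-25 kg

qvB = mv²/r ⇒ m = qBr/v.
m = (1×1.60×10^-19)(0.741)(1.52) / (1.43×10^6) = 1.26×10^-25 kg.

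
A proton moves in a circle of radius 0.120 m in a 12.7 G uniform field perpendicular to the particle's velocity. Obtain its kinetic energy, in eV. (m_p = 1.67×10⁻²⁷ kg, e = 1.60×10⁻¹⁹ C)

K ≈ 1.11 eV

v = qBr/m = (1×1.60×10^-19)(1.27×10^-3)(0.120) / (1.67×10^-27) = 1.46×10^4 m/s.
K = ½mv² = 0.5·(1.67×10^-27)·(1.46×10^4)² = 1.78×10^-19 J = 1.11 eV.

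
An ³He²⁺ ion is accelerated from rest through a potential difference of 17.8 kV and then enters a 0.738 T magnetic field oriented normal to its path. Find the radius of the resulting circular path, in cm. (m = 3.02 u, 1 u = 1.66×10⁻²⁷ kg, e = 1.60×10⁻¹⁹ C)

The kinetic energy gained is K = qV = (2×1.60×10^-19)(1.78×10^4) = 5.70×10^-15 J.
v = √(2K/m) = 1.51×10^6 m/s.
r = mv/(qB) = (5.01×10^-27)(1.51×10^6) / [(2×1.60×10^-19)(0.738)] = 0.0320 m.

r ≈ 3.20 cm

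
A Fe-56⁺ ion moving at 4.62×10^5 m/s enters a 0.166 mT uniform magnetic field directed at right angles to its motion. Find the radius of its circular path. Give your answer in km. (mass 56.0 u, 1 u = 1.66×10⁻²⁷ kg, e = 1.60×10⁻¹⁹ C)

The magnetic force provides the centripetal force: qvB = mv²/r, so r = mv/(qB).
r = (9.30×10^-26 kg)(4.62×10^5 m/s) / [(1×1.60×10^-19 C)(1.66×10^-4 T)] = 1620 m.

r ≈ 1.62 km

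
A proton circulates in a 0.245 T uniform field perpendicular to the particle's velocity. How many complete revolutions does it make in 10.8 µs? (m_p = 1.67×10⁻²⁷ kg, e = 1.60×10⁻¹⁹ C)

N = 40

T = 2πm/(qB) = 2π(1.67×10^-27) / [(1×1.60×10^-19)(0.245)] = 2.6768×10^-7 s.
N = t/T = 1.08×10^-5 / 2.6768×10^-7 ≈ 40.35, so 40 complete revolutions.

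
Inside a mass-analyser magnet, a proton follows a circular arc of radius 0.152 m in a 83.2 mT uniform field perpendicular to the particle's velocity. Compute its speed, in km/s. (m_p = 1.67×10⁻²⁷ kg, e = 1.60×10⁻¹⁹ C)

v ≈ 1210 km/s

From qvB = mv²/r, v = qBr/m.
v = (1×1.60×10^-19)(0.0832)(0.152) / (1.67×10^-27) = 1.21×10^6 m/s.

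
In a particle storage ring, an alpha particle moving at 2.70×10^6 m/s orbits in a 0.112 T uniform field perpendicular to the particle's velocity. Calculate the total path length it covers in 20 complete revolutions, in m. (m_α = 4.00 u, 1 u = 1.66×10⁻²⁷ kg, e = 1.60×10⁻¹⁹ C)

r = mv/(qB) = 0.500 m, so one revolution covers 2πr = 3.14 m.
In 20 revolutions: L = 20·2πr = 62.9 m.

L ≈ 62.9 m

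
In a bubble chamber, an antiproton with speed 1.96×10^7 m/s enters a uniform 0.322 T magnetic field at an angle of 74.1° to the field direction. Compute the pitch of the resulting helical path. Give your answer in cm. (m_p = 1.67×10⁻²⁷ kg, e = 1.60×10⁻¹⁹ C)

pitch ≈ 109 cm

The velocity component along B is v∥ = v cos74.1° = 5.37×10^6 m/s.
The cyclotron period T = 2πm/(qB) = 2.04×10^-7 s is set by m, q, B alone.
Pitch = v∥·T = (5.37×10^6)(2.04×10^-7) = 1.09 m.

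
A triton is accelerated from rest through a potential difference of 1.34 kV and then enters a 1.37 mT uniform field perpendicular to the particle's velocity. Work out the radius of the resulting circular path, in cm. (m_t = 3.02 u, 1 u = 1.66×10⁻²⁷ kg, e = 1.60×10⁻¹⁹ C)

r ≈ 669 cm

The kinetic energy gained is K = qV = (1×1.60×10^-19)(1340) = 2.14×10^-16 J.
v = √(2K/m) = 2.92×10^5 m/s.
r = mv/(qB) = (5.01×10^-27)(2.92×10^5) / [(1×1.60×10^-19)(1.37×10^-3)] = 6.69 m.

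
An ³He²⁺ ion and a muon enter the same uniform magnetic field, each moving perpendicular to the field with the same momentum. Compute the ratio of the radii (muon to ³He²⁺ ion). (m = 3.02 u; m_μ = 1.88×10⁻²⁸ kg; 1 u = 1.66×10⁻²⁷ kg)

r = p/(qB) ⇒ at equal p, r ∝ 1/q.
r_{muon}/r_{³He²⁺ ion} = 2.00.

ratio ≈ 2.00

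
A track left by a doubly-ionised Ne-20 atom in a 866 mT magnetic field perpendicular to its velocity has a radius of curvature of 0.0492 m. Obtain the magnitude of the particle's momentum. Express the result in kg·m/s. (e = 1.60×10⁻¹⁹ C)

Since qvB = mv²/r, the momentum p = mv = qBr.
p = (2×1.60×10^-19)(0.866)(0.0492) = 1.36×10^-20 kg·m/s.

p ≈ 1.36×10^-20 kg·m/s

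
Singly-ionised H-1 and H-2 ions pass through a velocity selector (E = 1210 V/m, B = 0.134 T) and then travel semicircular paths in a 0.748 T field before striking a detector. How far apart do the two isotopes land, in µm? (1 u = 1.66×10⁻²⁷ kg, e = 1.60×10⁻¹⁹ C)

Δd ≈ 250 µm

Both emerge at v = E/B₁ = 9030 m/s.
r = mv/(qB₂), so r₁ = 1.25×10^-4 m and r₂ = 2.50×10^-4 m, giving Δr = 1.25×10^-4 m.
After a semicircle each ion lands a diameter 2r from the entry slit, so the separation is 2Δr = 2.50×10^-4 m.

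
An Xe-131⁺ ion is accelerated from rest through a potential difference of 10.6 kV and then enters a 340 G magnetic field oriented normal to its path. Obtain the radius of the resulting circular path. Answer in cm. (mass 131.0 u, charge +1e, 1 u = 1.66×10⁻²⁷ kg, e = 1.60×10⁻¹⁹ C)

The kinetic energy gained is K = qV = (1×1.60×10^-19)(1.06×10^4) = 1.70×10^-15 J.
v = √(2K/m) = 1.25×10^5 m/s.
r = mv/(qB) = (2.17×10^-25)(1.25×10^5) / [(1×1.60×10^-19)(0.0340)] = 4.99 m.

r ≈ 499 cm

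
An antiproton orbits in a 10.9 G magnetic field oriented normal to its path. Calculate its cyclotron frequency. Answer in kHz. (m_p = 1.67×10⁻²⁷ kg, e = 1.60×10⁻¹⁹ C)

f ≈ 16.6 kHz

f = qB/(2πm) = (1×1.60×10^-19)(1.09×10^-3) / [2π(1.67×10^-27)] = 1.66×10^4 Hz.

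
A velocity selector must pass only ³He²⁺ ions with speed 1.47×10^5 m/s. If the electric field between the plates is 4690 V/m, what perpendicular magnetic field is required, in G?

B ≈ 319 G

qE = qvB ⇒ B = E/v = (4690) / (1.47×10^5) = 0.0319 T.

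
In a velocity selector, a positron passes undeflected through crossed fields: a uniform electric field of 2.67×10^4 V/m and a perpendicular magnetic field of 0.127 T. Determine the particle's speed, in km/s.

For zero net force, qE = qvB, so v = E/B.
v = (2.67×10^4) / (0.127) = 2.10×10^5 m/s.

v ≈ 210 km/s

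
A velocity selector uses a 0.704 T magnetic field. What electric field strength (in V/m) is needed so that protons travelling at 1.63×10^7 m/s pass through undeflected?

qE = qvB ⇒ E = vB = (1.63×10^7)(0.704) = 1.15×10^7 V/m.

E ≈ 1.15×10^7 V/m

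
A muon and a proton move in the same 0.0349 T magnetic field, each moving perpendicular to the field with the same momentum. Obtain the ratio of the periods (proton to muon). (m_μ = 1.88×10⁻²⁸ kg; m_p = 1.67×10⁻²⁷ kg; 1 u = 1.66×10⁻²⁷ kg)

ratio ≈ 8.88

T = 2πm/(qB) is independent of speed, so T₂/T₁ = (m₂/q₂)/(m₁/q₁).
T_{proton}/T_{muon} = (1.67×10^-27/1e) / (1.88×10^-28/1e) = 8.88.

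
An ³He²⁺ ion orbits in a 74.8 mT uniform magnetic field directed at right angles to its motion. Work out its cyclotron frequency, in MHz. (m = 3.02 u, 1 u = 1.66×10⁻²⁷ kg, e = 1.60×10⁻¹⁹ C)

f ≈ 0.760 MHz

f = qB/(2πm) = (2×1.60×10^-19)(0.0748) / [2π(5.01×10^-27)] = 7.60×10^5 Hz.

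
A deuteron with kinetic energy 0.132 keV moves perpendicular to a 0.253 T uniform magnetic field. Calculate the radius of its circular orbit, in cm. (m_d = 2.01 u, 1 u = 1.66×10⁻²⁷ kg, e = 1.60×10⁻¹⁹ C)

r ≈ 0.927 cm

Convert the energy: K = 0.132 keV = 2.11×10^-17 J.
v = √(2K/m) = √(2·2.11×10^-17/3.34×10^-27) = 1.13×10^5 m/s.
r = mv/(qB) = (3.34×10^-27)(1.13×10^5) / [(1×1.60×10^-19)(0.253)] = 9.27×10^-3 m.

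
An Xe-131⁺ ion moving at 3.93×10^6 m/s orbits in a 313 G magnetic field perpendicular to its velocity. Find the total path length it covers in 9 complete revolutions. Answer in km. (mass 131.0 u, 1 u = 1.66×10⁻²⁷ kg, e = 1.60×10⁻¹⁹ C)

r = mv/(qB) = 171 m, so one revolution covers 2πr = 1070 m.
In 9 revolutions: L = 9·2πr = 9650 m.

L ≈ 9.65 km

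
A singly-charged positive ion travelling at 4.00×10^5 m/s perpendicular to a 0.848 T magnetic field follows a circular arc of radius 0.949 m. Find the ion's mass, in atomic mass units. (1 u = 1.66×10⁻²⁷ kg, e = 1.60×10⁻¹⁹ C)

qvB = mv²/r ⇒ m = qBr/v.
m = (1×1.60×10^-19)(0.848)(0.949) / (4.00×10^5) = 3.22×10^-25 kg = 194 u.

m ≈ 194 u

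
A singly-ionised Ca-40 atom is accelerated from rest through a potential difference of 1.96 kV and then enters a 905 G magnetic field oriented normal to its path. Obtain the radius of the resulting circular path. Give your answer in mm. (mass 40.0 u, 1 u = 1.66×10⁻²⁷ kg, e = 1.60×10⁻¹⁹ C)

The kinetic energy gained is K = qV = (1×1.60×10^-19)(1960) = 3.14×10^-16 J.
v = √(2K/m) = 9.72×10^4 m/s.
r = mv/(qB) = (6.64×10^-26)(9.72×10^4) / [(1×1.60×10^-19)(0.0905)] = 0.446 m.

r ≈ 446 mm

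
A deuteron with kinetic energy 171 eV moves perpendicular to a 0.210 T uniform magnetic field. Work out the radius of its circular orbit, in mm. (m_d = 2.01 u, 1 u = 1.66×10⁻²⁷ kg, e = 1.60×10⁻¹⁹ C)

r ≈ 12.7 mm

Convert the energy: K = 171 eV = 2.74×10^-17 J.
v = √(2K/m) = √(2·2.74×10^-17/3.34×10^-27) = 1.28×10^5 m/s.
r = mv/(qB) = (3.34×10^-27)(1.28×10^5) / [(1×1.60×10^-19)(0.210)] = 0.0127 m.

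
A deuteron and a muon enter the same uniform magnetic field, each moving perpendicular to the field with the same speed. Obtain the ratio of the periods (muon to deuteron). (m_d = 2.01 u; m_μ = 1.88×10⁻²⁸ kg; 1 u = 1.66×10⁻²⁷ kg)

T = 2πm/(qB) is independent of speed, so T₂/T₁ = (m₂/q₂)/(m₁/q₁).
T_{muon}/T_{deuteron} = (1.88×10^-28/1e) / (3.34×10^-27/1e) = 0.0563.

ratio ≈ 0.0563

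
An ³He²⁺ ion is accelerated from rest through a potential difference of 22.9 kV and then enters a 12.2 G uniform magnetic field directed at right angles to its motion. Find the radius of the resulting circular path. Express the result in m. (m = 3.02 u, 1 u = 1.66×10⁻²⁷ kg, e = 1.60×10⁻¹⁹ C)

The kinetic energy gained is K = qV = (2×1.60×10^-19)(2.29×10^4) = 7.33×10^-15 J.
v = √(2K/m) = 1.71×10^6 m/s.
r = mv/(qB) = (5.01×10^-27)(1.71×10^6) / [(2×1.60×10^-19)(1.22×10^-3)] = 22.0 m.

r ≈ 22.0 m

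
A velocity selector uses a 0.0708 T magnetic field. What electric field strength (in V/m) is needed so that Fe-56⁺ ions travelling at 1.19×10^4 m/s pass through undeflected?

E ≈ 843 V/m

qE = qvB ⇒ E = vB = (1.19×10^4)(0.0708) = 843 V/m.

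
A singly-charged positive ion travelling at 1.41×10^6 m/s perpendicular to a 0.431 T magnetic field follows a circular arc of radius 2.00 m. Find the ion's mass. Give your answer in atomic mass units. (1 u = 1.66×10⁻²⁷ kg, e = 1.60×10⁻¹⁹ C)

m ≈ 58.9 u

qvB = mv²/r ⇒ m = qBr/v.
m = (1×1.60×10^-19)(0.431)(2.00) / (1.41×10^6) = 9.78×10^-26 kg = 58.9 u.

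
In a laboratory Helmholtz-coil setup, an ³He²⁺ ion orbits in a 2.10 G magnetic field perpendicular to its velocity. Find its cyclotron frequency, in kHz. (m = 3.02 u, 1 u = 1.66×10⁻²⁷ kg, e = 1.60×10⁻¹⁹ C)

f = qB/(2πm) = (2×1.60×10^-19)(2.10×10^-4) / [2π(5.01×10^-27)] = 2130 Hz.

f ≈ 2.13 kHz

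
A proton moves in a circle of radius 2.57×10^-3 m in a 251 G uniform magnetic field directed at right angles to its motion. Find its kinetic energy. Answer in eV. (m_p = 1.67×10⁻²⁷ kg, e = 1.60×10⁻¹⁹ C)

K ≈ 0.199 eV

v = qBr/m = (1×1.60×10^-19)(0.0251)(2.57×10^-3) / (1.67×10^-27) = 6180 m/s.
K = ½mv² = 0.5·(1.67×10^-27)·(6180)² = 3.19×10^-20 J = 0.199 eV.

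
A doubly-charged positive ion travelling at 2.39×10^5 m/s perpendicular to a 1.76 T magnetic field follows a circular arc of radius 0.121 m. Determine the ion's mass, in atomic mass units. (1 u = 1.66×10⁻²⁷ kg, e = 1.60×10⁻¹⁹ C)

qvB = mv²/r ⇒ m = qBr/v.
m = (2×1.60×10^-19)(1.76)(0.121) / (2.39×10^5) = 2.85×10^-25 kg = 172 u.

m ≈ 172 u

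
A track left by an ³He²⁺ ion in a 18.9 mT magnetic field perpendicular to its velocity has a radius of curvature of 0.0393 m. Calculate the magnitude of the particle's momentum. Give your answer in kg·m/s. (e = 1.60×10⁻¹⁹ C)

Since qvB = mv²/r, the momentum p = mv = qBr.
p = (2×1.60×10^-19)(0.0189)(0.0393) = 2.38×10^-22 kg·m/s.

p ≈ 2.38×10^-22 kg·m/s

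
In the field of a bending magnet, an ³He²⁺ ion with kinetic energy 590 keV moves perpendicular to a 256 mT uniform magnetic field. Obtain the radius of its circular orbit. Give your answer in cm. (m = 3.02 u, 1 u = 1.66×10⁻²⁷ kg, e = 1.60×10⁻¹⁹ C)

Convert the energy: K = 590 keV = 9.44×10^-14 J.
v = √(2K/m) = √(2·9.44×10^-14/5.01×10^-27) = 6.14×10^6 m/s.
r = mv/(qB) = (5.01×10^-27)(6.14×10^6) / [(2×1.60×10^-19)(0.256)] = 0.376 m.

r ≈ 37.6 cm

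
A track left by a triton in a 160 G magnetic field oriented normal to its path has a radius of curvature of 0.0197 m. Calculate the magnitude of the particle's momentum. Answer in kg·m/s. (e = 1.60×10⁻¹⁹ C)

p ≈ 5.04×10^-23 kg·m/s

Since qvB = mv²/r, the momentum p = mv = qBr.
p = (1×1.60×10^-19)(0.0160)(0.0197) = 5.04×10^-23 kg·m/s.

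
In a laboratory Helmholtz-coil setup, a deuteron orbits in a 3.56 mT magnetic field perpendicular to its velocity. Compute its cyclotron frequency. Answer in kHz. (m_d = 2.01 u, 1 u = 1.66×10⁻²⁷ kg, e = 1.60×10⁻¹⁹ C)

f ≈ 27.2 kHz

f = qB/(2πm) = (1×1.60×10^-19)(3.56×10^-3) / [2π(3.34×10^-27)] = 2.72×10^4 Hz.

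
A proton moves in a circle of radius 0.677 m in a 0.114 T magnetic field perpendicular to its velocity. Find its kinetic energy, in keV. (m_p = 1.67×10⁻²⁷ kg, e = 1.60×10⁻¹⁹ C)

v = qBr/m = (1×1.60×10^-19)(0.114)(0.677) / (1.67×10^-27) = 7.39×10^6 m/s.
K = ½mv² = 0.5·(1.67×10^-27)·(7.39×10^6)² = 4.57×10^-14 J = 285 keV.

K ≈ 285 keV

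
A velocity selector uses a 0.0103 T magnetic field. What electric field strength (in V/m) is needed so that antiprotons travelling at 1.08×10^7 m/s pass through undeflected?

qE = qvB ⇒ E = vB = (1.08×10^7)(0.0103) = 1.11×10^5 V/m.

E ≈ 1.11×10^5 V/m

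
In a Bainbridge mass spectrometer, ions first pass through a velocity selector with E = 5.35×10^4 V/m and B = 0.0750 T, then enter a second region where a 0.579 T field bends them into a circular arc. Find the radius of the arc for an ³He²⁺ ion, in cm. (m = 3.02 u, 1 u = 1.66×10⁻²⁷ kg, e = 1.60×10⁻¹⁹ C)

r ≈ 1.93 cm

The selector passes v = E/B = 5.35×10^4/0.0750 = 7.13×10^5 m/s.
In the deflection region, r = mv/(qB₂) = (5.01×10^-27)(7.13×10^5) / [(2×1.60×10^-19)(0.579)] = 0.0193 m.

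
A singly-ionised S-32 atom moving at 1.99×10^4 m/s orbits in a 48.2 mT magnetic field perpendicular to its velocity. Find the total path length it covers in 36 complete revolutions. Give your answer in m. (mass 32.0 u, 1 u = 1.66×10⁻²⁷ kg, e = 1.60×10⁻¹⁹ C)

L ≈ 31.0 m

r = mv/(qB) = 0.137 m, so one revolution covers 2πr = 0.861 m.
In 36 revolutions: L = 36·2πr = 31.0 m.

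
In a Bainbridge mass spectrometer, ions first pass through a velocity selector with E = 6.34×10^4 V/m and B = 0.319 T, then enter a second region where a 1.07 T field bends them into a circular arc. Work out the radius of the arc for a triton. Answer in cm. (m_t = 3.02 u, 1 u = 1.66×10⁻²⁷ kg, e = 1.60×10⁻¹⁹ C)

r ≈ 0.582 cm

The selector passes v = E/B = 6.34×10^4/0.319 = 1.99×10^5 m/s.
In the deflection region, r = mv/(qB₂) = (5.01×10^-27)(1.99×10^5) / [(1×1.60×10^-19)(1.07)] = 5.82×10^-3 m.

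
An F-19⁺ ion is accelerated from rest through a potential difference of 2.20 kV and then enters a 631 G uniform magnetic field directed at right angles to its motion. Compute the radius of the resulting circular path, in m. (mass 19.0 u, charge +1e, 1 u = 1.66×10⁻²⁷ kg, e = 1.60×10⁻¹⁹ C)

The kinetic energy gained is K = qV = (1×1.60×10^-19)(2200) = 3.52×10^-16 J.
v = √(2K/m) = 1.49×10^5 m/s.
r = mv/(qB) = (3.15×10^-26)(1.49×10^5) / [(1×1.60×10^-19)(0.0631)] = 0.467 m.

r ≈ 0.467 m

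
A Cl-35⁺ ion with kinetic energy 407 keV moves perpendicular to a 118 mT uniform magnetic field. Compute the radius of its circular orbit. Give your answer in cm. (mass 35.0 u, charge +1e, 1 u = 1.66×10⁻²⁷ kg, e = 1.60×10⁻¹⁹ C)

Convert the energy: K = 407 keV = 6.51×10^-14 J.
v = √(2K/m) = √(2·6.51×10^-14/5.81×10^-26) = 1.50×10^6 m/s.
r = mv/(qB) = (5.81×10^-26)(1.50×10^6) / [(1×1.60×10^-19)(0.118)] = 4.61 m.

r ≈ 461 cm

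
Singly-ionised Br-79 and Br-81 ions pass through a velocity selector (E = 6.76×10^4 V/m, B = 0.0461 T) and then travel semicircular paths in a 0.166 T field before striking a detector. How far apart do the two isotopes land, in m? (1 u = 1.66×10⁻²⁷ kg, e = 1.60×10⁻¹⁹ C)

Δd ≈ 0.367 m

Both emerge at v = E/B₁ = 1.47×10^6 m/s.
r = mv/(qB₂), so r₁ = 7.240 m and r₂ = 7.424 m, giving Δr = 0.183 m.
After a semicircle each ion lands a diameter 2r from the entry slit, so the separation is 2Δr = 0.367 m.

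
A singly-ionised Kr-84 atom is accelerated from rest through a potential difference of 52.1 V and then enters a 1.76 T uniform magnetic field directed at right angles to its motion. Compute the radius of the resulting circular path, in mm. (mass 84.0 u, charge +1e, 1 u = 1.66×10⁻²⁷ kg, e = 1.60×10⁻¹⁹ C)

r ≈ 5.41 mm

The kinetic energy gained is K = qV = (1×1.60×10^-19)(52.1) = 8.34×10^-18 J.
v = √(2K/m) = 1.09×10^4 m/s.
r = mv/(qB) = (1.39×10^-25)(1.09×10^4) / [(1×1.60×10^-19)(1.76)] = 5.41×10^-3 m.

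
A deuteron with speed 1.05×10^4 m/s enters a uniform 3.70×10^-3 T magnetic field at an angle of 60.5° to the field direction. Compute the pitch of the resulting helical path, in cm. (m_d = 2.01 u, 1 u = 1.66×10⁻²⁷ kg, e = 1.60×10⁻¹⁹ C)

The velocity component along B is v∥ = v cos60.5° = 5170 m/s.
The cyclotron period T = 2πm/(qB) = 3.54×10^-5 s is set by m, q, B alone.
Pitch = v∥·T = (5170)(3.54×10^-5) = 0.183 m.

pitch ≈ 18.3 cm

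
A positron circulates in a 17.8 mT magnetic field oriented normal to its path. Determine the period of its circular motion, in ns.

The cyclotron period is independent of speed: T = 2πm/(qB).
T = 2π(9.11×10^-31) / [(1×1.60×10^-19)(0.0178)] = 2.01×10^-9 s.

T ≈ 2.01 ns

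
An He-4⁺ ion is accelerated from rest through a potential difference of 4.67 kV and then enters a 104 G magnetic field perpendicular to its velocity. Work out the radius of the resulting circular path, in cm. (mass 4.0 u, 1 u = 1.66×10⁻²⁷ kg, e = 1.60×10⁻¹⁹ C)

r ≈ 189 cm

The kinetic energy gained is K = qV = (1×1.60×10^-19)(4670) = 7.47×10^-16 J.
v = √(2K/m) = 4.74×10^5 m/s.
r = mv/(qB) = (6.64×10^-27)(4.74×10^5) / [(1×1.60×10^-19)(0.0104)] = 1.89 m.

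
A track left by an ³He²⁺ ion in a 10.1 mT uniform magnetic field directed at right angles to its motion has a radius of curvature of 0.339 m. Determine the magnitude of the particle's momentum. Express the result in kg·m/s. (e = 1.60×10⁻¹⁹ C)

p ≈ 1.10×10^-21 kg·m/s

Since qvB = mv²/r, the momentum p = mv = qBr.
p = (2×1.60×10^-19)(0.0101)(0.339) = 1.10×10^-21 kg·m/s.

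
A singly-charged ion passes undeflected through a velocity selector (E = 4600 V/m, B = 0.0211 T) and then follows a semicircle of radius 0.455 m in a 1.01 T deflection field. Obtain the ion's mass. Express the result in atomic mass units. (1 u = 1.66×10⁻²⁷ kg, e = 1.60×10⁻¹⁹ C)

m ≈ 203 u

v = E/B₁ = 2.18×10^5 m/s.
From r = mv/(qB₂), m = qB₂r/v = (1×1.60×10^-19)(1.01)(0.455) / (2.18×10^5) = 3.37×10^-25 kg.
In atomic mass units: m = 3.37×10^-25 / 1.66×10^-27 = 203 u.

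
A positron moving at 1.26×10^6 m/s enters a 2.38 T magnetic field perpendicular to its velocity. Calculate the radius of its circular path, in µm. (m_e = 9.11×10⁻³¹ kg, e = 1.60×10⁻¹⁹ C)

The magnetic force provides the centripetal force: qvB = mv²/r, so r = mv/(qB).
r = (9.11×10^-31 kg)(1.26×10^6 m/s) / [(1×1.60×10^-19 C)(2.38 T)] = 3.01×10^-6 m.

r ≈ 3.01 µm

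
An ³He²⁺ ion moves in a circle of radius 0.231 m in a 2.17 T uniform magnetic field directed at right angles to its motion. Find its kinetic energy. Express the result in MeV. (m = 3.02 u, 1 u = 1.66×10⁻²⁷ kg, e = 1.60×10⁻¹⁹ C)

K ≈ 16.0 MeV

v = qBr/m = (2×1.60×10^-19)(2.17)(0.231) / (5.01×10^-27) = 3.20×10^7 m/s.
K = ½mv² = 0.5·(5.01×10^-27)·(3.20×10^7)² = 2.57×10^-12 J = 16.0 MeV.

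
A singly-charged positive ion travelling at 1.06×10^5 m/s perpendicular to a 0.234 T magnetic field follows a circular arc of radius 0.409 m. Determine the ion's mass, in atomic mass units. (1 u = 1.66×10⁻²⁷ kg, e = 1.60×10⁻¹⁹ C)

qvB = mv²/r ⇒ m = qBr/v.
m = (1×1.60×10^-19)(0.234)(0.409) / (1.06×10^5) = 1.44×10^-25 kg = 87.0 u.

m ≈ 87.0 u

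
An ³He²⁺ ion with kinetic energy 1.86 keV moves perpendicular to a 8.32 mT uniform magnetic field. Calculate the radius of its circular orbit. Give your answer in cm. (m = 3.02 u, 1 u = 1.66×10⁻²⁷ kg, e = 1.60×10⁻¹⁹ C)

Convert the energy: K = 1.86 keV = 2.98×10^-16 J.
v = √(2K/m) = √(2·2.98×10^-16/5.01×10^-27) = 3.45×10^5 m/s.
r = mv/(qB) = (5.01×10^-27)(3.45×10^5) / [(2×1.60×10^-19)(8.32×10^-3)] = 0.649 m.

r ≈ 64.9 cm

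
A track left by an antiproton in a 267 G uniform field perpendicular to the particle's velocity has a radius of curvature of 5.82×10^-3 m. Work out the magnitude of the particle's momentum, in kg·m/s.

Since qvB = mv²/r, the momentum p = mv = qBr.
p = (1×1.60×10^-19)(0.0267)(5.82×10^-3) = 2.49×10^-23 kg·m/s.

p ≈ 2.49×10^-23 kg·m/s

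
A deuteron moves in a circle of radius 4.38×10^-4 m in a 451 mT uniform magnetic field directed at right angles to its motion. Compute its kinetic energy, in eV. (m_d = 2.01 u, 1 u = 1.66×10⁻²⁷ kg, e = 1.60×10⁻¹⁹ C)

K ≈ 0.936 eV

v = qBr/m = (1×1.60×10^-19)(0.451)(4.38×10^-4) / (3.34×10^-27) = 9470 m/s.
K = ½mv² = 0.5·(3.34×10^-27)·(9470)² = 1.50×10^-19 J = 0.936 eV.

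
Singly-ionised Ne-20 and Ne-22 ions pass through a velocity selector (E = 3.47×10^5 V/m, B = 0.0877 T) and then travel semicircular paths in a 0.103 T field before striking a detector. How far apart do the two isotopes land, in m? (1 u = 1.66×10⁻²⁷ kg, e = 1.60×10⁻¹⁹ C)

Both emerge at v = E/B₁ = 3.96×10^6 m/s.
r = mv/(qB₂), so r₁ = 7.971 m and r₂ = 8.768 m, giving Δr = 0.797 m.
After a semicircle each ion lands a diameter 2r from the entry slit, so the separation is 2Δr = 1.59 m.

Δd ≈ 1.59 m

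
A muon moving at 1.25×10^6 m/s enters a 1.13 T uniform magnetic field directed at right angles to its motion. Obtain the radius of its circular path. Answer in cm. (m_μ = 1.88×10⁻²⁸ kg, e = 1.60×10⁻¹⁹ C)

r ≈ 0.130 cm

The magnetic force provides the centripetal force: qvB = mv²/r, so r = mv/(qB).
r = (1.88×10^-28 kg)(1.25×10^6 m/s) / [(1×1.60×10^-19 C)(1.13 T)] = 1.30×10^-3 m.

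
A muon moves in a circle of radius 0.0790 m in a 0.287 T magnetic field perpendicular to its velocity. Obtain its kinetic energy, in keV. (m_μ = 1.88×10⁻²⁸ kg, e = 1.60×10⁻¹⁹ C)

v = qBr/m = (1×1.60×10^-19)(0.287)(0.0790) / (1.88×10^-28) = 1.93×10^7 m/s.
K = ½mv² = 0.5·(1.88×10^-28)·(1.93×10^7)² = 3.50×10^-14 J = 219 keV.

K ≈ 219 keV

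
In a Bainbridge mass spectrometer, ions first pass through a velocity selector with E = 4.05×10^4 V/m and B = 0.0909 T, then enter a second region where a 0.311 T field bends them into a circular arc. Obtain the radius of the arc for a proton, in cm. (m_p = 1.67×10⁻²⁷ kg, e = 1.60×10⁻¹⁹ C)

The selector passes v = E/B = 4.05×10^4/0.0909 = 4.46×10^5 m/s.
In the deflection region, r = mv/(qB₂) = (1.67×10^-27)(4.46×10^5) / [(1×1.60×10^-19)(0.311)] = 0.0150 m.

r ≈ 1.50 cm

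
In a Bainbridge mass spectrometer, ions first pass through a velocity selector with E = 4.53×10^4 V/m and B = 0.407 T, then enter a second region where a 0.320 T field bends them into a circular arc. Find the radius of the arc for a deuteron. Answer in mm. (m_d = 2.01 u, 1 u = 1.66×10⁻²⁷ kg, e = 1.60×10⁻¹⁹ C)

The selector passes v = E/B = 4.53×10^4/0.407 = 1.11×10^5 m/s.
In the deflection region, r = mv/(qB₂) = (3.34×10^-27)(1.11×10^5) / [(1×1.60×10^-19)(0.320)] = 7.25×10^-3 m.

r ≈ 7.25 mm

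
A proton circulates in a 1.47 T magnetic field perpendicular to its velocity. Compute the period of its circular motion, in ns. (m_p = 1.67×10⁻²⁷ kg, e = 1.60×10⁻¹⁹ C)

T ≈ 44.6 ns

The cyclotron period is independent of speed: T = 2πm/(qB).
T = 2π(1.67×10^-27) / [(1×1.60×10^-19)(1.47)] = 4.46×10^-8 s.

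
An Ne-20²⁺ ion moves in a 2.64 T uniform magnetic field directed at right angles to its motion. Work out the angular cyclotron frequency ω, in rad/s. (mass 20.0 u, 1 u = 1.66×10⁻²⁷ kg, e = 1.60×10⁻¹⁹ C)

ω = qB/m = (2×1.60×10^-19)(2.64) / (3.32×10^-26) = 2.54×10^7 rad/s.

ω ≈ 2.54×10^7 rad/s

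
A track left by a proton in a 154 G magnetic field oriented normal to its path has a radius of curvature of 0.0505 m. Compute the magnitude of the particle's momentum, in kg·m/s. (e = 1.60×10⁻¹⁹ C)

p ≈ 1.24×10^-22 kg·m/s

Since qvB = mv²/r, the momentum p = mv = qBr.
p = (1×1.60×10^-19)(0.0154)(0.0505) = 1.24×10^-22 kg·m/s.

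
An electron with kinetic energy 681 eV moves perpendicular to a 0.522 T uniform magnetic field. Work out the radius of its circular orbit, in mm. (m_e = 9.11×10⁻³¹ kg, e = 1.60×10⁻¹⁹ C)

r ≈ 0.169 mm

Convert the energy: K = 681 eV = 1.09×10^-16 J.
v = √(2K/m) = √(2·1.09×10^-16/9.11×10^-31) = 1.55×10^7 m/s.
r = mv/(qB) = (9.11×10^-31)(1.55×10^7) / [(1×1.60×10^-19)(0.522)] = 1.69×10^-4 m.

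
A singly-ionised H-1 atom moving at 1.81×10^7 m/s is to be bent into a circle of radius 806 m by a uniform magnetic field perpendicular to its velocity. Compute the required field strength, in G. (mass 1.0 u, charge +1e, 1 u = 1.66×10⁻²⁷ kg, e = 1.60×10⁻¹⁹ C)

B ≈ 2.33 G

qvB = mv²/r gives B = mv/(qr).
B = (1.66×10^-27)(1.81×10^7) / [(1×1.60×10^-19)(806)] = 2.33×10^-4 T.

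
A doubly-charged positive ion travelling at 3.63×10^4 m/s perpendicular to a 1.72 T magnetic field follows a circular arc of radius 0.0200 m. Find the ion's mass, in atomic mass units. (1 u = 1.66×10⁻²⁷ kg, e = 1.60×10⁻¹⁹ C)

qvB = mv²/r ⇒ m = qBr/v.
m = (2×1.60×10^-19)(1.72)(0.0200) / (3.63×10^4) = 3.03×10^-25 kg = 183 u.

m ≈ 183 u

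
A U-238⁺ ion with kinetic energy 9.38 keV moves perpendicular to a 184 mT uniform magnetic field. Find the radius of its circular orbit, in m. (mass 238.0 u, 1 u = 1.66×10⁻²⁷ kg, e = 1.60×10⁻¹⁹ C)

r ≈ 1.17 m

Convert the energy: K = 9.38 keV = 1.50×10^-15 J.
v = √(2K/m) = √(2·1.50×10^-15/3.95×10^-25) = 8.72×10^4 m/s.
r = mv/(qB) = (3.95×10^-25)(8.72×10^4) / [(1×1.60×10^-19)(0.184)] = 1.17 m.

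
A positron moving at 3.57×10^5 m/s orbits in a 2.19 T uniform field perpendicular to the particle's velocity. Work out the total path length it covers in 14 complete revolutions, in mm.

L ≈ 0.0816 mm

r = mv/(qB) = 9.28×10^-7 m, so one revolution covers 2πr = 5.83×10^-6 m.
In 14 revolutions: L = 14·2πr = 8.16×10^-5 m.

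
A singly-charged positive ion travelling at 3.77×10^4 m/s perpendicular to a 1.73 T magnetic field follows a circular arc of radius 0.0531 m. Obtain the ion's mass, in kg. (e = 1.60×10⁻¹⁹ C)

m ≈ 3.90×10^-25 kg

qvB = mv²/r ⇒ m = qBr/v.
m = (1×1.60×10^-19)(1.73)(0.0531) / (3.77×10^4) = 3.90×10^-25 kg.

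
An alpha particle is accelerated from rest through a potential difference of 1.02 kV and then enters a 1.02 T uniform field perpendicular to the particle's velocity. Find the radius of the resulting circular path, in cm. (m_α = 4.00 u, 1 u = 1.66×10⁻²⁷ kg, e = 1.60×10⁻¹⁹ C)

r ≈ 0.638 cm

The kinetic energy gained is K = qV = (2×1.60×10^-19)(1020) = 3.26×10^-16 J.
v = √(2K/m) = 3.14×10^5 m/s.
r = mv/(qB) = (6.64×10^-27)(3.14×10^5) / [(2×1.60×10^-19)(1.02)] = 6.38×10^-3 m.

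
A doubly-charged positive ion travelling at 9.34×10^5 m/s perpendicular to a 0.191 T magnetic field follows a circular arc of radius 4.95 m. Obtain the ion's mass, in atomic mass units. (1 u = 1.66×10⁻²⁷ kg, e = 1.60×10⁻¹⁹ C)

qvB = mv²/r ⇒ m = qBr/v.
m = (2×1.60×10^-19)(0.191)(4.95) / (9.34×10^5) = 3.24×10^-25 kg = 195 u.

m ≈ 195 u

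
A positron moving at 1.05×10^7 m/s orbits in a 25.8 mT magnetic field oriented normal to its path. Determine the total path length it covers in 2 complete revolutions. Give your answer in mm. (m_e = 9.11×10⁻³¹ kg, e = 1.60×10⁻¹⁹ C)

L ≈ 29.1 mm

r = mv/(qB) = 2.32×10^-3 m, so one revolution covers 2πr = 0.0146 m.
In 2 revolutions: L = 2·2πr = 0.0291 m.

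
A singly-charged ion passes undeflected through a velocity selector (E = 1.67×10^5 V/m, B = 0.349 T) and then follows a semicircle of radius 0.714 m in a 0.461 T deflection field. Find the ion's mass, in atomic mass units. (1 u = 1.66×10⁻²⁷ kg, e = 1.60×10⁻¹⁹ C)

v = E/B₁ = 4.79×10^5 m/s.
From r = mv/(qB₂), m = qB₂r/v = (1×1.60×10^-19)(0.461)(0.714) / (4.79×10^5) = 1.10×10^-25 kg.
In atomic mass units: m = 1.10×10^-25 / 1.66×10^-27 = 66.3 u.

m ≈ 66.3 u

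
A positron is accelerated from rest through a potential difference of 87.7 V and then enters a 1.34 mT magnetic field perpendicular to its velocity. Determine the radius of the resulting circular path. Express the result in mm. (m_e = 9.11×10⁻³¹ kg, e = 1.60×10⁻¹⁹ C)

r ≈ 23.6 mm

The kinetic energy gained is K = qV = (1×1.60×10^-19)(87.7) = 1.40×10^-17 J.
v = √(2K/m) = 5.55×10^6 m/s.
r = mv/(qB) = (9.11×10^-31)(5.55×10^6) / [(1×1.60×10^-19)(1.34×10^-3)] = 0.0236 m.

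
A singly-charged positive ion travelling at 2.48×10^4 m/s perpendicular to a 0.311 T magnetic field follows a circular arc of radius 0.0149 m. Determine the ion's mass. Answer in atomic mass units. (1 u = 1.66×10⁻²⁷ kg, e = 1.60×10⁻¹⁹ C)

m ≈ 18.0 u

qvB = mv²/r ⇒ m = qBr/v.
m = (1×1.60×10^-19)(0.311)(0.0149) / (2.48×10^4) = 2.99×10^-26 kg = 18.0 u.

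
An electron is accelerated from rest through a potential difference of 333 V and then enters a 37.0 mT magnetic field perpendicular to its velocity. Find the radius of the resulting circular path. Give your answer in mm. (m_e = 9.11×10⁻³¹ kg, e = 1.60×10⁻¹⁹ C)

r ≈ 1.66 mm

The kinetic energy gained is K = qV = (1×1.60×10^-19)(333) = 5.33×10^-17 J.
v = √(2K/m) = 1.08×10^7 m/s.
r = mv/(qB) = (9.11×10^-31)(1.08×10^7) / [(1×1.60×10^-19)(0.0370)] = 1.66×10^-3 m.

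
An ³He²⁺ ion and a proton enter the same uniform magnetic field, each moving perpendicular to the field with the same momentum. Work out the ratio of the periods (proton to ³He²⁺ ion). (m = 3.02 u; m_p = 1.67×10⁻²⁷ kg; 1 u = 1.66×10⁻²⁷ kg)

T = 2πm/(qB) is independent of speed, so T₂/T₁ = (m₂/q₂)/(m₁/q₁).
T_{proton}/T_{³He²⁺ ion} = (1.67×10^-27/1e) / (5.01×10^-27/2e) = 0.666.

ratio ≈ 0.666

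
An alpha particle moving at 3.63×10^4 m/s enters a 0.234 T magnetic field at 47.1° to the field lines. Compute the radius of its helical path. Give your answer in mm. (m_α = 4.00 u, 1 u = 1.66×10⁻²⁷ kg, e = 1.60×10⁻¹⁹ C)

r ≈ 2.36 mm

Only the perpendicular component v⊥ = v sin47.1° = 2.66×10^4 m/s is bent by the field.
r = m v⊥ /(qB) = (6.64×10^-27)(2.66×10^4) / [(2×1.60×10^-19)(0.234)] = 2.36×10^-3 m.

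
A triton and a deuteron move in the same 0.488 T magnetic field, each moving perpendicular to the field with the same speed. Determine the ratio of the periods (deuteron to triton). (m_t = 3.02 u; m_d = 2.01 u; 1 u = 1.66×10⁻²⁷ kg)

ratio ≈ 0.666

T = 2πm/(qB) is independent of speed, so T₂/T₁ = (m₂/q₂)/(m₁/q₁).
T_{deuteron}/T_{triton} = (3.34×10^-27/1e) / (5.01×10^-27/1e) = 0.666.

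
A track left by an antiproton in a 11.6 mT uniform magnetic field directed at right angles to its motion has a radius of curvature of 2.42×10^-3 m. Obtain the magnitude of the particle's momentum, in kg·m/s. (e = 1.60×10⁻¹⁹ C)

Since qvB = mv²/r, the momentum p = mv = qBr.
p = (1×1.60×10^-19)(0.0116)(2.42×10^-3) = 4.49×10^-24 kg·m/s.

p ≈ 4.49×10^-24 kg·m/s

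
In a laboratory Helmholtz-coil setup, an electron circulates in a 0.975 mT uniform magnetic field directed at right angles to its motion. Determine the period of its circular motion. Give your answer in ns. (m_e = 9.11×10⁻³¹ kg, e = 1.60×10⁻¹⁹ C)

The cyclotron period is independent of speed: T = 2πm/(qB).
T = 2π(9.11×10^-31) / [(1×1.60×10^-19)(9.75×10^-4)] = 3.67×10^-8 s.

T ≈ 36.7 ns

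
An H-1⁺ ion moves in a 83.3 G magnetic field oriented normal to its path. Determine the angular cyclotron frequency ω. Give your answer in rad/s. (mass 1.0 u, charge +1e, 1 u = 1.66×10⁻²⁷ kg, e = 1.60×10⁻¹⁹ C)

ω ≈ 8.03×10^5 rad/s

ω = qB/m = (1×1.60×10^-19)(8.33×10^-3) / (1.66×10^-27) = 8.03×10^5 rad/s.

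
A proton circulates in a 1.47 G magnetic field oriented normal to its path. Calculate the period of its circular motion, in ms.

The cyclotron period is independent of speed: T = 2πm/(qB).
T = 2π(1.67×10^-27) / [(1×1.60×10^-19)(1.47×10^-4)] = 4.46×10^-4 s.

T ≈ 0.446 ms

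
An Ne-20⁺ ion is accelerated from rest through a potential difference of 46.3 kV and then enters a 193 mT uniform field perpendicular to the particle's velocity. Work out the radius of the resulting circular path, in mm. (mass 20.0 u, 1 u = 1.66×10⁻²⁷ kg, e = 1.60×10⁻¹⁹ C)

r ≈ 718 mm

The kinetic energy gained is K = qV = (1×1.60×10^-19)(4.63×10^4) = 7.41×10^-15 J.
v = √(2K/m) = 6.68×10^5 m/s.
r = mv/(qB) = (3.32×10^-26)(6.68×10^5) / [(1×1.60×10^-19)(0.193)] = 0.718 m.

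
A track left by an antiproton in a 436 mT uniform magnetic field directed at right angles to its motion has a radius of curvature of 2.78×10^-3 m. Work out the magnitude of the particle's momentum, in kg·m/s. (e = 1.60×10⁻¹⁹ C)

Since qvB = mv²/r, the momentum p = mv = qBr.
p = (1×1.60×10^-19)(0.436)(2.78×10^-3) = 1.94×10^-22 kg·m/s.

p ≈ 1.94×10^-22 kg·m/s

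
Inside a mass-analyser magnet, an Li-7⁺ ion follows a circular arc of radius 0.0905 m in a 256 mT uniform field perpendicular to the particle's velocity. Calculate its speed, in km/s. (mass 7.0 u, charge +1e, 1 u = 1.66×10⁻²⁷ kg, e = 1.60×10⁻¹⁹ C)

From qvB = mv²/r, v = qBr/m.
v = (1×1.60×10^-19)(0.256)(0.0905) / (1.16×10^-26) = 3.19×10^5 m/s.

v ≈ 319 km/s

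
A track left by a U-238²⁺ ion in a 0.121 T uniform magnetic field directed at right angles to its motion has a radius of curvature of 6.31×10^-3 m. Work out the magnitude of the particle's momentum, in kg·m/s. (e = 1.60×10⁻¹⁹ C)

Since qvB = mv²/r, the momentum p = mv = qBr.
p = (2×1.60×10^-19)(0.121)(6.31×10^-3) = 2.44×10^-22 kg·m/s.

p ≈ 2.44×10^-22 kg·m/s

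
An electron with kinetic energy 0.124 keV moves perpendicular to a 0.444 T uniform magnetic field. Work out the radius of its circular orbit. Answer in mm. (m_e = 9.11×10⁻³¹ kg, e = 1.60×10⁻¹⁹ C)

Convert the energy: K = 0.124 keV = 1.98×10^-17 J.
v = √(2K/m) = √(2·1.98×10^-17/9.11×10^-31) = 6.60×10^6 m/s.
r = mv/(qB) = (9.11×10^-31)(6.60×10^6) / [(1×1.60×10^-19)(0.444)] = 8.46×10^-5 m.

r ≈ 0.0846 mm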